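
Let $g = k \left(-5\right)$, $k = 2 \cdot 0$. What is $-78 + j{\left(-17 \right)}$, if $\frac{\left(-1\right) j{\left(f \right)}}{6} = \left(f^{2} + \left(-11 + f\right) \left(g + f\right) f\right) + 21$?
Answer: $46614$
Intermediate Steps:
$k = 0$
$g = 0$ ($g = 0 \left(-5\right) = 0$)
$j{\left(f \right)} = -126 - 6 f^{2} - 6 f^{2} \left(-11 + f\right)$ ($j{\left(f \right)} = - 6 \left(\left(f^{2} + \left(-11 + f\right) \left(0 + f\right) f\right) + 21\right) = - 6 \left(\left(f^{2} + \left(-11 + f\right) f f\right) + 21\right) = - 6 \left(\left(f^{2} + f \left(-11 + f\right) f\right) + 21\right) = - 6 \left(\left(f^{2} + f^{2} \left(-11 + f\right)\right) + 21\right) = - 6 \left(21 + f^{2} + f^{2} \left(-11 + f\right)\right) = -126 - 6 f^{2} - 6 f^{2} \left(-11 + f\right)$)
$-78 + j{\left(-17 \right)} = -78 - \left(126 - 29478 - 17340\right) = -78 - -46692 = -78 + \left(-126 + 29478 + 17340\right) = -78 + 46692 = 46614$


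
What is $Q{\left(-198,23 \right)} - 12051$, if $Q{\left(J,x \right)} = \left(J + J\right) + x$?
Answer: $-12424$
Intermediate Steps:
$Q{\left(J,x \right)} = x + 2 J$ ($Q{\left(J,x \right)} = 2 J + x = x + 2 J$)
$Q{\left(-198,23 \right)} - 12051 = \left(23 + 2 \left(-198\right)\right) - 12051 = \left(23 - 396\right) - 12051 = -373 - 12051 = -12424$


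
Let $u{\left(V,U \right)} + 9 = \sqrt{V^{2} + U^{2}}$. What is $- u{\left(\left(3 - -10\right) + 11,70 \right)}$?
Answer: $-65$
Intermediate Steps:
$u{\left(V,U \right)} = -9 + \sqrt{U^{2} + V^{2}}$ ($u{\left(V,U \right)} = -9 + \sqrt{V^{2} + U^{2}} = -9 + \sqrt{U^{2} + V^{2}}$)
$- u{\left(\left(3 - -10\right) + 11,70 \right)} = - (-9 + \sqrt{70^{2} + \left(\left(3 - -10\right) + 11\right)^{2}}) = - (-9 + \sqrt{4900 + \left(\left(3 + \left(-4 + 14\right)\right) + 11\right)^{2}}) = - (-9 + \sqrt{4900 + \left(\left(3 + 10\right) + 11\right)^{2}}) = - (-9 + \sqrt{4900 + \left(13 + 11\right)^{2}}) = - (-9 + \sqrt{4900 + 24^{2}}) = - (-9 + \sqrt{4900 + 576}) = - (-9 + \sqrt{5476}) = - (-9 + 74) = \left(-1\right) 65 = -65$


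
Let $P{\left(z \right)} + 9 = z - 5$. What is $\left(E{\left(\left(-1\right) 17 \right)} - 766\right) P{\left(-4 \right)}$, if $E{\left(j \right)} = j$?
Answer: $14094$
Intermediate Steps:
$P{\left(z \right)} = -14 + z$ ($P{\left(z \right)} = -9 + \left(z - 5\right) = -9 + \left(-5 + z\right) = -14 + z$)
$\left(E{\left(\left(-1\right) 17 \right)} - 766\right) P{\left(-4 \right)} = \left(\left(-1\right) 17 - 766\right) \left(-14 - 4\right) = \left(-17 - 766\right) \left(-18\right) = \left(-783\right) \left(-18\right) = 14094$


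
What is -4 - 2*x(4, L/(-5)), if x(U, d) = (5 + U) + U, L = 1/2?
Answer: -30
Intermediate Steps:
L = 1/2 ≈ 0.50000
x(U, d) = 5 + 2*U
-4 - 2*x(4, L/(-5)) = -4 - 2*(5 + 2*4) = -4 - 2*(5 + 8) = -4 - 2*13 = -4 - 26 = -30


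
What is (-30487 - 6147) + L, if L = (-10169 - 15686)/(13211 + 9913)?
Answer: -847150471/23124 ≈ -36635.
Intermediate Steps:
L = -25855/23124 ≈ -1.1181
(-30487 - 6147) + L = (-30487 - 6147) - 25855/23124 = -36634 - 25855/23124 = -847150471/23124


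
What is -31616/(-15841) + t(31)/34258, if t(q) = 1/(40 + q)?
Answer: 10985740247/5504335634 ≈ 1.9958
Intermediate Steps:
-31616/(-15841) + t(31)/34258 = -31616/(-15841) + 1/((40 + 31)*34258) = -31616*(-1/15841) + (1/34258)/71 = 31616/15841 + (1/71)*(1/34258) = 31616/15841 + 1/2432318 = 10985740247/5504335634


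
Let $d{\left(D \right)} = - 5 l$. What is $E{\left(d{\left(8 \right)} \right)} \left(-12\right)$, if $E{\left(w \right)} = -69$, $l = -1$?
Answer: $828$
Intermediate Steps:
$d{\left(D \right)} = 5$ ($d{\left(D \right)} = \left(-5\right) \left(-1\right) = 5$)
$E{\left(d{\left(8 \right)} \right)} \left(-12\right) = \left(-69\right) \left(-12\right) = 828$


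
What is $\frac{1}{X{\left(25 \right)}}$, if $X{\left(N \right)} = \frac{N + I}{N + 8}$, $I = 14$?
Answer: $\frac{11}{13} \approx 0.84615$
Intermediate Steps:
$X{\left(N \right)} = \frac{14 + N}{8 + N}$ ($X{\left(N \right)} = \frac{N + 14}{N + 8} = \frac{14 + N}{8 + N}$)
$\frac{1}{X{\left(25 \right)}} = \frac{1}{\frac{1}{8 + 25} \left(14 + 25\right)} = \frac{1}{\frac{1}{33} \cdot 39} = \frac{1}{\frac{13}{11}} = \frac{11}{13}$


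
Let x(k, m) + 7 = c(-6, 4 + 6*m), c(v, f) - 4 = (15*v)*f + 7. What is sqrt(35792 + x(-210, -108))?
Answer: 2*sqrt(23439) ≈ 306.20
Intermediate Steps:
c(v, f) = 11 + 15*f*v (c(v, f) = 4 + ((15*v)*f + 7) = 4 + (15*f*v + 7) = 4 + (7 + 15*f*v) = 11 + 15*f*v)
x(k, m) = -356 - 540*m (x(k, m) = -7 + (11 + 15*(4 + 6*m)*(-6)) = -7 + (11 + (-360 - 540*m)) = -7 + (-349 - 540*m) = -356 - 540*m)
sqrt(35792 + x(-210, -108)) = sqrt(35792 + (-356 - 540*(-108))) = sqrt(35792 + (-356 + 58320)) = sqrt(35792 + 57964) = sqrt(93756) = 2*sqrt(23439)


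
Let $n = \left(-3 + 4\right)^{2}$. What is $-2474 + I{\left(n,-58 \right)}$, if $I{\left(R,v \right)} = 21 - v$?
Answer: $-2395$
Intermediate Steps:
$n = 1$ ($n = 1^{2} = 1$)
$-2474 + I{\left(n,-58 \right)} = -2474 + \left(21 - -58\right) = -2474 + \left(21 + 58\right) = -2474 + 79 = -2395$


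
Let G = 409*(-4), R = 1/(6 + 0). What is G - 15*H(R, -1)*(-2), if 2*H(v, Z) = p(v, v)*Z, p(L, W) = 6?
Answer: -1726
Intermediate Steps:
R = 1/6 ≈ 0.16667
G = -1636
H(v, Z) = 3*Z (H(v, Z) = (6*Z)/2 = 3*Z)
G - 15*H(R, -1)*(-2) = -1636 - 45*(-1)*(-2) = -1636 - 15*(-3)*(-2) = -1636 + 45*(-2) = -1636 - 90 = -1726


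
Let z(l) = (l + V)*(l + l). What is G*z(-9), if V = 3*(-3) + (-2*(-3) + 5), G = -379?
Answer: -47754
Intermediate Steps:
V = 2 (V = -9 + (6 + 5) = -9 + 11 = 2)
z(l) = 2*l*(2 + l) (z(l) = (l + 2)*(l + l) = (2 + l)*(2*l) = 2*l*(2 + l))
G*z(-9) = -758*(-9)*(2 - 9) = -758*(-9)*(-7) = -379*126 = -47754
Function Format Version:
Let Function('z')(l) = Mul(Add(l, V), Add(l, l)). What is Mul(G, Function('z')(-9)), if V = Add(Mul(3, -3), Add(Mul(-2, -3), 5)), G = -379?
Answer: -47754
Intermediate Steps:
V = 2 (V = Add(-9, Add(6, 5)) = Add(-9, 11) = 2)
Function('z')(l) = Mul(2, l, Add(2, l)) (Function('z')(l) = Mul(Add(l, 2), Add(l, l)) = Mul(Add(2, l), Mul(2, l)) = Mul(2, l, Add(2, l)))
Mul(G, Function('z')(-9)) = Mul(-379, Mul(2, -9, Add(2, -9))) = Mul(-379, Mul(2, -9, -7)) = Mul(-379, 126) = -47754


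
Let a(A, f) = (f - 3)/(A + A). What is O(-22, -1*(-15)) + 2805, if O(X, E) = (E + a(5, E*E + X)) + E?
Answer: 2855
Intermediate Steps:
a(A, f) = (-3 + f)/(2*A) (a(A, f) = (-3 + f)/((2*A)) = (-3 + f)*(1/(2*A)) = (-3 + f)/(2*A))
O(X, E) = -3/10 + 2*E + X/10 + E**2/10 (O(X, E) = (E + (1/2)*(-3 + (E*E + X))/5) + E = (E + (1/2)*(1/5)*(-3 + (E**2 + X))) + E = (E + (1/2)*(1/5)*(-3 + (X + E**2))) + E = (E + (1/2)*(1/5)*(-3 + X + E**2)) + E = (E + (-3/10 + X/10 + E**2/10)) + E = (-3/10 + E + X/10 + E**2/10) + E = -3/10 + 2*E + X/10 + E**2/10)
O(-22, -1*(-15)) + 2805 = (-3/10 + 2*(-1*(-15)) + (1/10)*(-22) + (-1*(-15))**2/10) + 2805 = (-3/10 + 2*15 - 11/5 + (1/10)*15**2) + 2805 = (-3/10 + 30 - 11/5 + (1/10)*225) + 2805 = (-3/10 + 30 - 11/5 + 45/2) + 2805 = 50 + 2805 = 2855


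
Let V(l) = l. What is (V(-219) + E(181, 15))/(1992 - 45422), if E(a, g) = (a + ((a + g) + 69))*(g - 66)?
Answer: 4593/8686 ≈ 0.52878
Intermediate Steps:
E(a, g) = (-66 + g)*(69 + g + 2*a) (E(a, g) = (a + (69 + a + g))*(-66 + g) = (69 + g + 2*a)*(-66 + g) = (-66 + g)*(69 + g + 2*a))
(V(-219) + E(181, 15))/(1992 - 45422) = (-219 + (-4554 + 15**2 - 132*181 + 3*15 + 2*181*15))/(1992 - 45422) = (-219 + (-4554 + 225 - 23892 + 45 + 5430))/(-43430) = (-219 - 22746)*(-1/43430) = -22965*(-1/43430) = 4593/8686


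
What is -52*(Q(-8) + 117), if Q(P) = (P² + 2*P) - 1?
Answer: -8528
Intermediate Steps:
Q(P) = -1 + P² + 2*P
-52*(Q(-8) + 117) = -52*((-1 + (-8)² + 2*(-8)) + 117) = -52*((-1 + 64 - 16) + 117) = -52*(47 + 117) = -52*164 = -8528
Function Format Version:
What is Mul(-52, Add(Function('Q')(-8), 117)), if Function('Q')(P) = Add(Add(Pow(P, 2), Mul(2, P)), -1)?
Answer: -8528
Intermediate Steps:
Function('Q')(P) = Add(-1, Pow(P, 2), Mul(2, P))
Mul(-52, Add(Function('Q')(-8), 117)) = Mul(-52, Add(Add(-1, Pow(-8, 2), Mul(2, -8)), 117)) = Mul(-52, Add(Add(-1, 64, -16), 117)) = Mul(-52, Add(47, 117)) = Mul(-52, 164) = -8528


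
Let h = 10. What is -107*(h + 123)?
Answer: -14231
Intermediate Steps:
-107*(h + 123) = -107*(10 + 123) = -107*133 = -14231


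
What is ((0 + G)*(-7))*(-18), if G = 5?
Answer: 630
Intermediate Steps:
((0 + G)*(-7))*(-18) = ((0 + 5)*(-7))*(-18) = (5*(-7))*(-18) = -35*(-18) = 630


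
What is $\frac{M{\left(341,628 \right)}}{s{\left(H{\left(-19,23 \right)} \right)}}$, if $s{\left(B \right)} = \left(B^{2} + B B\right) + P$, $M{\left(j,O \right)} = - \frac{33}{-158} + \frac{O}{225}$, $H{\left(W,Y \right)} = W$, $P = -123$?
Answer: $\frac{106649}{21294450} \approx 0.0050083$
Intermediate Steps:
$M{\left(j,O \right)} = \frac{33}{158} + \frac{O}{225}$ ($M{\left(j,O \right)} = \left(-33\right) \left(- \frac{1}{158}\right) + O \frac{1}{225} = \frac{33}{158} + \frac{O}{225}$)
$s{\left(B \right)} = -123 + 2 B^{2}$ ($s{\left(B \right)} = \left(B^{2} + B B\right) - 123 = \left(B^{2} + B^{2}\right) - 123 = 2 B^{2} - 123 = -123 + 2 B^{2}$)
$\frac{M{\left(341,628 \right)}}{s{\left(H{\left(-19,23 \right)} \right)}} = \frac{\frac{33}{158} + \frac{1}{225} \cdot 628}{-123 + 2 \left(-19\right)^{2}} = \frac{\frac{33}{158} + \frac{628}{225}}{-123 + 2 \cdot 361} = \frac{106649}{35550 \left(-123 + 722\right)} = \frac{106649}{35550 \cdot 599} = \frac{106649}{35550} \cdot \frac{1}{599} = \frac{106649}{21294450}$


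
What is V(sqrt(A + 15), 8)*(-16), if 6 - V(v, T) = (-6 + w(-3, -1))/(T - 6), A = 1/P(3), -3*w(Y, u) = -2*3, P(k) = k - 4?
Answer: -128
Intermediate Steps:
P(k) = -4 + k
w(Y, u) = 2 (w(Y, u) = -(-2)*3/3 = -1/3*(-6) = 2)
A = -1 (A = 1/(-4 + 3) = 1/(-1) = -1)
V(v, T) = 6 + 4/(-6 + T) (V(v, T) = 6 - (-6 + 2)/(T - 6) = 6 - (-4)/(-6 + T) = 6 + 4/(-6 + T))
V(sqrt(A + 15), 8)*(-16) = (2*(-16 + 3*8)/(-6 + 8))*(-16) = (2*(-16 + 24)/2)*(-16) = (2*(1/2)*8)*(-16) = 8*(-16) = -128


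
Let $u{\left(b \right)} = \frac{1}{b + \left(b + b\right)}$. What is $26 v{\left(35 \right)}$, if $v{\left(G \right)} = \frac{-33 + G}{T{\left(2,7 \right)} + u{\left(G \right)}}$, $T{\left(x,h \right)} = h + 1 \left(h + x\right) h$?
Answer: $\frac{5460}{7351} \approx 0.74276$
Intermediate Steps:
$u{\left(b \right)} = \frac{1}{3 b}$ ($u{\left(b \right)} = \frac{1}{b + 2 b} = \frac{1}{3 b}$)
$T{\left(x,h \right)} = h + h \left(h + x\right)$ ($T{\left(x,h \right)} = h + \left(h + x\right) h = h + h \left(h + x\right)$)
$v{\left(G \right)} = \frac{-33 + G}{70 + \frac{1}{3 G}}$ ($v{\left(G \right)} = \frac{-33 + G}{7 \left(1 + 7 + 2\right) + \frac{1}{3 G}} = \frac{-33 + G}{7 \cdot 10 + \frac{1}{3 G}} = \frac{-33 + G}{70 + \frac{1}{3 G}}$)
$26 v{\left(35 \right)} = 26 \cdot 3 \cdot 35 \frac{1}{1 + 210 \cdot 35} \left(-33 + 35\right) = 26 \cdot 3 \cdot 35 \frac{1}{1 + 7350} \cdot 2 = 26 \cdot 3 \cdot 35 \cdot \frac{1}{7351} \cdot 2 = 26 \cdot \frac{210}{7351} = \frac{5460}{7351}$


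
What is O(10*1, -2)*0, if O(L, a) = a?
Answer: 0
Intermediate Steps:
O(10*1, -2)*0 = -2*0 = 0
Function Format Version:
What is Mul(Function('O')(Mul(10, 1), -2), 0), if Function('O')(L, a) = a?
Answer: 0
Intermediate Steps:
Mul(Function('O')(Mul(10, 1), -2), 0) = Mul(-2, 0) = 0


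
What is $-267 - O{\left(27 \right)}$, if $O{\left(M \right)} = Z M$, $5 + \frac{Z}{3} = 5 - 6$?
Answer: $219$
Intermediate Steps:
$Z = -18$ ($Z = -15 + 3 \left(5 - 6\right) = -15 + 3 \left(-1\right) = -15 - 3 = -18$)
$O{\left(M \right)} = - 18 M$
$-267 - O{\left(27 \right)} = -267 - \left(-18\right) 27 = -267 - -486 = -267 + 486 = 219$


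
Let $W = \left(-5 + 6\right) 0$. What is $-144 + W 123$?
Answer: $-144$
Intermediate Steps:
$W = 0$ ($W = 1 \cdot 0 = 0$)
$-144 + W 123 = -144 + 0 \cdot 123 = -144 + 0 = -144$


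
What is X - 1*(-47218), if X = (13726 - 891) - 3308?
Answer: 56745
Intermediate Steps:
X = 9527 (X = 12835 - 3308 = 9527)
X - 1*(-47218) = 9527 - 1*(-47218) = 9527 + 47218 = 56745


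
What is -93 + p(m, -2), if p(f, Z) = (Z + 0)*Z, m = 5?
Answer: -89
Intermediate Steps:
p(f, Z) = Z² (p(f, Z) = Z*Z = Z²)
-93 + p(m, -2) = -93 + (-2)² = -93 + 4 = -89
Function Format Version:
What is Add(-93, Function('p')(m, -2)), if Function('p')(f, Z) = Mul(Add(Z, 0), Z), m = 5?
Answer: -89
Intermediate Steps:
Function('p')(f, Z) = Pow(Z, 2) (Function('p')(f, Z) = Mul(Z, Z) = Pow(Z, 2))
Add(-93, Function('p')(m, -2)) = Add(-93, Pow(-2, 2)) = Add(-93, 4) = -89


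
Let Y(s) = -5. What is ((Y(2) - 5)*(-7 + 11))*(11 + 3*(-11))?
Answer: 880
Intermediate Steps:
((Y(2) - 5)*(-7 + 11))*(11 + 3*(-11)) = ((-5 - 5)*(-7 + 11))*(11 + 3*(-11)) = (-10*4)*(11 - 33) = -40*(-22) = 880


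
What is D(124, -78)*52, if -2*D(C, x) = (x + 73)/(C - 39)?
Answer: 26/17 ≈ 1.5294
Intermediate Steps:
D(C, x) = -(73 + x)/(2*(-39 + C)) (D(C, x) = -(x + 73)/(2*(C - 39)) = -(73 + x)/(2*(-39 + C)))
D(124, -78)*52 = ((-73 - 1*(-78))/(2*(-39 + 124)))*52 = ((1/2)*(-73 + 78)/85)*52 = ((1/2)*(1/85)*5)*52 = (1/34)*52 = 26/17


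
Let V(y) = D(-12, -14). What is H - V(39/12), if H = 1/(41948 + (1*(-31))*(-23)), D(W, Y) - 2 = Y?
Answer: 511933/42661 ≈ 12.000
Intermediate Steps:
D(W, Y) = 2 + Y
V(y) = -12 (V(y) = 2 - 14 = -12)
H = 1/42661 (H = 1/(41948 - 31*(-23)) = 1/(41948 + 713) = 1/42661 ≈ 2.3441e-5)
H - V(39/12) = 1/42661 - 1*(-12) = 1/42661 + 12 = 511933/42661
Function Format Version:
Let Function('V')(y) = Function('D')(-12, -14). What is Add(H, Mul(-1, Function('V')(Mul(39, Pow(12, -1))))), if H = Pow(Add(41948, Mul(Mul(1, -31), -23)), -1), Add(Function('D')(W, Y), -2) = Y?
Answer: Rational(511933, 42661) ≈ 12.000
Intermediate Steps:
Function('D')(W, Y) = Add(2, Y)
Function('V')(y) = -12 (Function('V')(y) = Add(2, -14) = -12)
H = Rational(1, 42661) (H = Pow(Add(41948, Mul(-31, -23)), -1) = Pow(Add(41948, 713), -1) = Pow(42661, -1) = Rational(1, 42661) ≈ 2.3441e-5)
Add(H, Mul(-1, Function('V')(Mul(39, Pow(12, -1))))) = Add(Rational(1, 42661), Mul(-1, -12)) = Add(Rational(1, 42661), 12) = Rational(511933, 42661)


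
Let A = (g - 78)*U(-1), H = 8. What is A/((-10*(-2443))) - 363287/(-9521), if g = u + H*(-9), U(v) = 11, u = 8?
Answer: 4430114804/116299015 ≈ 38.092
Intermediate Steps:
g = -64 (g = 8 + 8*(-9) = 8 - 72 = -64)
A = -1562 (A = (-64 - 78)*11 = -142*11 = -1562)
A/((-10*(-2443))) - 363287/(-9521) = -1562/((-10*(-2443))) - 363287/(-9521) = -1562/24430 - 363287*(-1/9521) = -1562*1/24430 + 363287/9521 = -781/12215 + 363287/9521 = 4430114804/116299015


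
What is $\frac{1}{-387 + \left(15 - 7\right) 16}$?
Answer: $- \frac{1}{259} \approx -0.003861$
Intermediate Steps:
$\frac{1}{-387 + \left(15 - 7\right) 16} = \frac{1}{-387 + 8 \cdot 16} = \frac{1}{-387 + 128} = \frac{1}{-259} = - \frac{1}{259}$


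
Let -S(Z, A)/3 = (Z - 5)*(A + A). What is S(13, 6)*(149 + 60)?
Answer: -60192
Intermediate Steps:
S(Z, A) = -6*A*(-5 + Z) (S(Z, A) = -3*(Z - 5)*(A + A) = -3*(-5 + Z)*2*A = -6*A*(-5 + Z))
S(13, 6)*(149 + 60) = (6*6*(5 - 1*13))*(149 + 60) = (6*6*(5 - 13))*209 = (6*6*(-8))*209 = -288*209 = -60192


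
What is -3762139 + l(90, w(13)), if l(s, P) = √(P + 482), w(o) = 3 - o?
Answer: -3762139 + 2*√118 ≈ -3.7621e+6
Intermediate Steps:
l(s, P) = √(482 + P)
-3762139 + l(90, w(13)) = -3762139 + √(482 + (3 - 1*13)) = -3762139 + √(482 + (3 - 13)) = -3762139 + √(482 - 10) = -3762139 + √472 = -3762139 + 2*√118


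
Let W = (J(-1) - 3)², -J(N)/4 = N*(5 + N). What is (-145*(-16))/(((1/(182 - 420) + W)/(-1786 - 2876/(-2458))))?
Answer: -1211193880960/49431609 ≈ -24502.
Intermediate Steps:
J(N) = -4*N*(5 + N)
W = 169 (W = (-4*(-1)*(5 - 1) - 3)² = (-4*(-1)*4 - 3)² = (16 - 3)² = 13² = 169)
(-145*(-16))/(((1/(182 - 420) + W)/(-1786 - 2876/(-2458)))) = (-145*(-16))/(((1/(182 - 420) + 169)/(-1786 - 2876/(-2458)))) = 2320/(((1/(-238) + 169)/(-1786 - 2876*(-1/2458)))) = 2320/(((-1/238 + 169)/(-1786 + 1438/1229))) = 2320/((40221/(238*(-2193556/1229)))) = 2320/(((40221/238)*(-1229/2193556))) = 2320/(-49431609/522066328) = 2320*(-522066328/49431609) = -1211193880960/49431609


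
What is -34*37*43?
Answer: -54094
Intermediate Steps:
-34*37*43 = -1258*43 = -54094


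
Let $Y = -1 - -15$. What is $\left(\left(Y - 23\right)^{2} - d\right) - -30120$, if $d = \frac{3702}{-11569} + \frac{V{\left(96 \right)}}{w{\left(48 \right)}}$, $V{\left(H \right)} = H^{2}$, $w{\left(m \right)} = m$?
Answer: $\frac{347177823}{11569} \approx 30009.0$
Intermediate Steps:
$d = \frac{2217546}{11569}$ ($d = \frac{3702}{-11569} + \frac{96^{2}}{48} = 3702 \left(- \frac{1}{11569}\right) + 9216 \cdot \frac{1}{48} = - \frac{3702}{11569} + 192 = \frac{2217546}{11569} \approx 191.68$)
$Y = 14$ ($Y = -1 + 15 = 14$)
$\left(\left(Y - 23\right)^{2} - d\right) - -30120 = \left(\left(14 - 23\right)^{2} - \frac{2217546}{11569}\right) - -30120 = \left(\left(-9\right)^{2} - \frac{2217546}{11569}\right) + 30120 = \left(81 - \frac{2217546}{11569}\right) + 30120 = - \frac{1280457}{11569} + 30120 = \frac{347177823}{11569}$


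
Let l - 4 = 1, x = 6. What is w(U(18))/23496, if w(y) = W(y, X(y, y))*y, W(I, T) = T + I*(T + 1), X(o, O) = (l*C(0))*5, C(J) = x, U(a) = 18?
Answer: 2151/979 ≈ 2.1971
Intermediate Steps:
C(J) = 6
l = 5 (l = 4 + 1 = 5)
X(o, O) = 150 (X(o, O) = (5*6)*5 = 30*5 = 150)
W(I, T) = T + I*(1 + T)
w(y) = y*(150 + 151*y) (w(y) = (y + 150 + y*150)*y = (y + 150 + 150*y)*y = (150 + 151*y)*y = y*(150 + 151*y))
w(U(18))/23496 = (18*(150 + 151*18))/23496 = (18*(150 + 2718))*(1/23496) = (18*2868)*(1/23496) = 51624*(1/23496) = 2151/979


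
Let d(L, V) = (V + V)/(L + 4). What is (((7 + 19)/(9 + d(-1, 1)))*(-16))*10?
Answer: -12480/29 ≈ -430.34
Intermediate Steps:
d(L, V) = 2*V/(4 + L) (d(L, V) = (2*V)/(4 + L) = 2*V/(4 + L))
(((7 + 19)/(9 + d(-1, 1)))*(-16))*10 = (((7 + 19)/(9 + 2*1/(4 - 1)))*(-16))*10 = ((26/(9 + 2*1/3))*(-16))*10 = ((26/(9 + 2*1*(⅓)))*(-16))*10 = ((26/(9 + ⅔))*(-16))*10 = ((26/(29/3))*(-16))*10 = ((26*(3/29))*(-16))*10 = ((78/29)*(-16))*10 = -1248/29*10 = -12480/29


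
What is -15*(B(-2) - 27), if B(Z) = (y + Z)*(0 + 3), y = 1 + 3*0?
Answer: 450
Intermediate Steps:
y = 1 (y = 1 + 0 = 1)
B(Z) = 3 + 3*Z (B(Z) = (1 + Z)*(0 + 3) = (1 + Z)*3 = 3 + 3*Z)
-15*(B(-2) - 27) = -15*((3 + 3*(-2)) - 27) = -15*((3 - 6) - 27) = -15*(-3 - 27) = -15*(-30) = 450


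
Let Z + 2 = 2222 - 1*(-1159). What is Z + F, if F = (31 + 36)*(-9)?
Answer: 2776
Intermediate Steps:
F = -603 (F = 67*(-9) = -603)
Z = 3379 (Z = -2 + (2222 - 1*(-1159)) = -2 + (2222 + 1159) = -2 + 3381 = 3379)
Z + F = 3379 - 603 = 2776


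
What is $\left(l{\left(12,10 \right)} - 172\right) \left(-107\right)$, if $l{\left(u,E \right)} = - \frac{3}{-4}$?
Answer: $\frac{73295}{4} \approx 18324.0$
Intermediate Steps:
$l{\left(u,E \right)} = \frac{3}{4}$ ($l{\left(u,E \right)} = \left(-3\right) \left(- \frac{1}{4}\right) = \frac{3}{4}$)
$\left(l{\left(12,10 \right)} - 172\right) \left(-107\right) = \left(\frac{3}{4} - 172\right) \left(-107\right) = \left(- \frac{685}{4}\right) \left(-107\right) = \frac{73295}{4}$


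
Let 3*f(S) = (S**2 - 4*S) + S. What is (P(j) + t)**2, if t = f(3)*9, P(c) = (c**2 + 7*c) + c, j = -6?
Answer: 144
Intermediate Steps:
f(S) = -S + S**2/3 (f(S) = ((S**2 - 4*S) + S)/3 = (S**2 - 3*S)/3 = -S + S**2/3)
P(c) = c**2 + 8*c
t = 0 (t = ((1/3)*3*(-3 + 3))*9 = ((1/3)*3*0)*9 = 0*9 = 0)
(P(j) + t)**2 = (-6*(8 - 6) + 0)**2 = (-6*2 + 0)**2 = (-12 + 0)**2 = (-12)**2 = 144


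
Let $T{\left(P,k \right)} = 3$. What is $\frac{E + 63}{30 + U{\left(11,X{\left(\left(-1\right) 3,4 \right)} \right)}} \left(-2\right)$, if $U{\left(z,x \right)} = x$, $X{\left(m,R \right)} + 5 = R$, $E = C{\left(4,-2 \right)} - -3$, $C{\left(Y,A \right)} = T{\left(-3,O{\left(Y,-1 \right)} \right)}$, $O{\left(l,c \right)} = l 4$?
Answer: $- \frac{138}{29} \approx -4.7586$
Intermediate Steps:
$O{\left(l,c \right)} = 4 l$
$C{\left(Y,A \right)} = 3$
$E = 6$ ($E = 3 - -3 = 3 + 3 = 6$)
$X{\left(m,R \right)} = -5 + R$
$\frac{E + 63}{30 + U{\left(11,X{\left(\left(-1\right) 3,4 \right)} \right)}} \left(-2\right) = \frac{6 + 63}{30 + \left(-5 + 4\right)} \left(-2\right) = \frac{69}{30 - 1} \left(-2\right) = \frac{69}{29} \left(-2\right) = - \frac{138}{29}$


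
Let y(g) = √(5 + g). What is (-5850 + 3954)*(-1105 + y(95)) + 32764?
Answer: 2108884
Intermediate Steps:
(-5850 + 3954)*(-1105 + y(95)) + 32764 = (-5850 + 3954)*(-1105 + √(5 + 95)) + 32764 = -1896*(-1105 + √100) + 32764 = -1896*(-1105 + 10) + 32764 = -1896*(-1095) + 32764 = 2076120 + 32764 = 2108884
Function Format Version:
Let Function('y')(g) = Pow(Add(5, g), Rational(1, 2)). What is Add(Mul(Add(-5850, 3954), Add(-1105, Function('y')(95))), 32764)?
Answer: 2108884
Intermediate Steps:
Add(Mul(Add(-5850, 3954), Add(-1105, Function('y')(95))), 32764) = Add(Mul(Add(-5850, 3954), Add(-1105, Pow(Add(5, 95), Rational(1, 2)))), 32764) = Add(Mul(-1896, Add(-1105, Pow(100, Rational(1, 2)))), 32764) = Add(Mul(-1896, Add(-1105, 10)), 32764) = Add(Mul(-1896, -1095), 32764) = Add(2076120, 32764) = 2108884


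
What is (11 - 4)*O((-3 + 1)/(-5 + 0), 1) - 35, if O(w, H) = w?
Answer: -161/5 ≈ -32.200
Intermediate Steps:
(11 - 4)*O((-3 + 1)/(-5 + 0), 1) - 35 = (11 - 4)*((-3 + 1)/(-5 + 0)) - 35 = 7*(-2/(-5)) - 35 = 7*(-2*(-1/5)) - 35 = 7*(2/5) - 35 = 14/5 - 35 = -161/5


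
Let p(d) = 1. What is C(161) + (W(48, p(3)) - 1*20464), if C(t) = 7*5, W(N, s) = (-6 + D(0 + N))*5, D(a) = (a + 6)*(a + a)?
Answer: 5461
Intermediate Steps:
D(a) = 2*a*(6 + a) (D(a) = (6 + a)*(2*a) = 2*a*(6 + a))
W(N, s) = -30 + 10*N*(6 + N) (W(N, s) = (-6 + 2*(0 + N)*(6 + (0 + N)))*5 = (-6 + 2*N*(6 + N))*5 = -30 + 10*N*(6 + N))
C(t) = 35
C(161) + (W(48, p(3)) - 1*20464) = 35 + ((-30 + 10*48*(6 + 48)) - 1*20464) = 35 + ((-30 + 10*48*54) - 20464) = 35 + ((-30 + 25920) - 20464) = 35 + (25890 - 20464) = 35 + 5426 = 5461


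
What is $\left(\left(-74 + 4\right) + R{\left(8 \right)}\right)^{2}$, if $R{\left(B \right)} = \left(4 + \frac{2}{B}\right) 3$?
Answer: $\frac{52441}{16} \approx 3277.6$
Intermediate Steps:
$R{\left(B \right)} = 12 + \frac{6}{B}$
$\left(\left(-74 + 4\right) + R{\left(8 \right)}\right)^{2} = \left(\left(-74 + 4\right) + \left(12 + \frac{6}{8}\right)\right)^{2} = \left(-70 + \left(12 + 6 \cdot \frac{1}{8}\right)\right)^{2} = \left(-70 + \left(12 + \frac{3}{4}\right)\right)^{2} = \left(-70 + \frac{51}{4}\right)^{2} = \left(- \frac{229}{4}\right)^{2} = \frac{52441}{16}$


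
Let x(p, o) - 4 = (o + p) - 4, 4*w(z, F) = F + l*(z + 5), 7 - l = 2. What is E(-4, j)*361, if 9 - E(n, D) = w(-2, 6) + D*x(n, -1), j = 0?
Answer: 5415/4 ≈ 1353.8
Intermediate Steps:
l = 5 (l = 7 - 1*2 = 7 - 2 = 5)
w(z, F) = 25/4 + F/4 + 5*z/4 (w(z, F) = (F + 5*(z + 5))/4 = (F + 5*(5 + z))/4 = (F + (25 + 5*z))/4 = (25 + F + 5*z)/4 = 25/4 + F/4 + 5*z/4)
x(p, o) = o + p (x(p, o) = 4 + ((o + p) - 4) = 4 + (-4 + o + p) = o + p)
E(n, D) = 15/4 - D*(-1 + n) (E(n, D) = 9 - ((25/4 + (¼)*6 + (5/4)*(-2)) + D*(-1 + n)) = 9 - ((25/4 + 3/2 - 5/2) + D*(-1 + n)) = 9 - (21/4 + D*(-1 + n)) = 9 + (-21/4 - D*(-1 + n)) = 15/4 - D*(-1 + n))
E(-4, j)*361 = (15/4 + 0 - 1*0*(-4))*361 = (15/4 + 0 + 0)*361 = (15/4)*361 = 5415/4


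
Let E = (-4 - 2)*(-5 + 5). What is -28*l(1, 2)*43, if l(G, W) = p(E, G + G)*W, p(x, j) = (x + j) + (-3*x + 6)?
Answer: -19264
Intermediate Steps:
E = 0 (E = -6*0 = 0)
p(x, j) = 6 + j - 2*x (p(x, j) = (j + x) + (6 - 3*x) = 6 + j - 2*x)
l(G, W) = W*(6 + 2*G) (l(G, W) = (6 + (G + G) - 2*0)*W = (6 + 2*G + 0)*W = (6 + 2*G)*W = W*(6 + 2*G))
-28*l(1, 2)*43 = -56*2*(3 + 1)*43 = -56*2*4*43 = -28*16*43 = -448*43 = -19264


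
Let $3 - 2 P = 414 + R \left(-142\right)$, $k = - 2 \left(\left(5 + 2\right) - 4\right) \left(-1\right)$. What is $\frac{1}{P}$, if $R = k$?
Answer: $\frac{2}{441} \approx 0.0045351$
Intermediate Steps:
$k = 6$ ($k = - 2 \left(7 - 4\right) \left(-1\right) = - 2 \cdot 3 \left(-1\right) = \left(-2\right) \left(-3\right) = 6$)
$R = 6$
$P = \frac{441}{2}$ ($P = \frac{3}{2} - \frac{414 + 6 \left(-142\right)}{2} = \frac{3}{2} - \frac{414 - 852}{2} = \frac{3}{2} - -219 = \frac{3}{2} + 219 = \frac{441}{2} \approx 220.5$)
$\frac{1}{P} = \frac{1}{\frac{441}{2}} = \frac{2}{441}$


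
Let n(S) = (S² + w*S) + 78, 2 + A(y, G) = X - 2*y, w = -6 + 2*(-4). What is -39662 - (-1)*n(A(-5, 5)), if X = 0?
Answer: -39632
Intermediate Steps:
w = -14 (w = -6 - 8 = -14)
A(y, G) = -2 - 2*y (A(y, G) = -2 + (0 - 2*y) = -2 - 2*y)
n(S) = 78 + S² - 14*S (n(S) = (S² - 14*S) + 78 = 78 + S² - 14*S)
-39662 - (-1)*n(A(-5, 5)) = -39662 - (-1)*(78 + (-2 - 2*(-5))² - 14*(-2 - 2*(-5))) = -39662 - (-1)*(78 + (-2 + 10)² - 14*(-2 + 10)) = -39662 - (-1)*(78 + 8² - 14*8) = -39662 - (-1)*(78 + 64 - 112) = -39662 - (-1)*30 = -39662 - 1*(-30) = -39662 + 30 = -39632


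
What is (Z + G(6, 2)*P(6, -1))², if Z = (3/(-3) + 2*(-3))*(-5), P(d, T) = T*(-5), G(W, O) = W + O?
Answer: 5625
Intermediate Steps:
G(W, O) = O + W
P(d, T) = -5*T
Z = 35 (Z = (3*(-⅓) - 6)*(-5) = (-1 - 6)*(-5) = -7*(-5) = 35)
(Z + G(6, 2)*P(6, -1))² = (35 + (2 + 6)*(-5*(-1)))² = (35 + 8*5)² = (35 + 40)² = 75² = 5625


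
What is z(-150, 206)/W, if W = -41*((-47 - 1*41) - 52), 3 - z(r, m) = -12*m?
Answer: 495/1148 ≈ 0.43118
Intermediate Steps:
z(r, m) = 3 + 12*m (z(r, m) = 3 - (-12)*m = 3 + 12*m)
W = 5740 (W = -41*((-47 - 41) - 52) = -41*(-88 - 52) = -41*(-140) = 5740)
z(-150, 206)/W = (3 + 12*206)/5740 = (3 + 2472)*(1/5740) = 2475*(1/5740) = 495/1148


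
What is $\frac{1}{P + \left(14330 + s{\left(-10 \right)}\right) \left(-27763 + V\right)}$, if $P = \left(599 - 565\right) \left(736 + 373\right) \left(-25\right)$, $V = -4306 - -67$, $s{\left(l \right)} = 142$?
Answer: $- \frac{1}{464075594} \approx -2.1548 \cdot 10^{-9}$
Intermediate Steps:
$V = -4239$ ($V = -4306 + 67 = -4239$)
$P = -942650$ ($P = 34 \cdot 1109 \left(-25\right) = 37706 \left(-25\right) = -942650$)
$\frac{1}{P + \left(14330 + s{\left(-10 \right)}\right) \left(-27763 + V\right)} = \frac{1}{-942650 + \left(14330 + 142\right) \left(-27763 - 4239\right)} = \frac{1}{-942650 + 14472 \left(-32002\right)} = \frac{1}{-942650 - 463132944} = \frac{1}{-464075594} = - \frac{1}{464075594}$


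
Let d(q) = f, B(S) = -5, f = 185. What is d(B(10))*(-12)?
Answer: -2220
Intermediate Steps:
d(q) = 185
d(B(10))*(-12) = 185*(-12) = -2220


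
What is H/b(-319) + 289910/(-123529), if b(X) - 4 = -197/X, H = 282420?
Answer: 3709515053330/60652739 ≈ 61160.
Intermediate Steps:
b(X) = 4 - 197/X
H/b(-319) + 289910/(-123529) = 282420/(4 - 197/(-319)) + 289910/(-123529) = 282420/(4 - 197*(-1/319)) + 289910*(-1/123529) = 282420/(4 + 197/319) - 289910/123529 = 282420/(1473/319) - 289910/123529 = 282420*(319/1473) - 289910/123529 = 30030660/491 - 289910/123529 = 3709515053330/60652739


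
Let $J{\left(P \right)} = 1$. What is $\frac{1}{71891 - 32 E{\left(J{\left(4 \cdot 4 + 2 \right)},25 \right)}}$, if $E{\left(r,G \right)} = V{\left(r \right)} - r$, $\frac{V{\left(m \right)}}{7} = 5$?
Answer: $\frac{1}{70803} \approx 1.4124 \cdot 10^{-5}$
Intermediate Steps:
$V{\left(m \right)} = 35$ ($V{\left(m \right)} = 7 \cdot 5 = 35$)
$E{\left(r,G \right)} = 35 - r$
$\frac{1}{71891 - 32 E{\left(J{\left(4 \cdot 4 + 2 \right)},25 \right)}} = \frac{1}{71891 - 32 \left(35 - 1\right)} = \frac{1}{71891 - 1088} = \frac{1}{70803}$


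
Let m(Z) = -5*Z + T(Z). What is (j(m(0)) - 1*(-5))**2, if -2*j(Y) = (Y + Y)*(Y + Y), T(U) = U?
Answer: 25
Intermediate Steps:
m(Z) = -4*Z (m(Z) = -5*Z + Z = -4*Z)
j(Y) = -2*Y**2 (j(Y) = -(Y + Y)*(Y + Y)/2 = -2*Y*2*Y/2 = -2*Y**2)
(j(m(0)) - 1*(-5))**2 = (-2*(-4*0)**2 - 1*(-5))**2 = (-2*0**2 + 5)**2 = (-2*0 + 5)**2 = (0 + 5)**2 = 5**2 = 25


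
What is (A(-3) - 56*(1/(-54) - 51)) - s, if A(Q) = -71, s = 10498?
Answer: -208223/27 ≈ -7712.0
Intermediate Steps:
(A(-3) - 56*(1/(-54) - 51)) - s = (-71 - 56*(1/(-54) - 51)) - 1*10498 = (-71 - 56*(-1/54 - 51)) - 10498 = (-71 - 56*(-2755)/54) - 10498 = (-71 - 1*(-77140/27)) - 10498 = (-71 + 77140/27) - 10498 = 75223/27 - 10498 = -208223/27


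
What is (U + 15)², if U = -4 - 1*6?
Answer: 25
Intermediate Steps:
U = -10 (U = -4 - 6 = -10)
(U + 15)² = (-10 + 15)² = 5² = 25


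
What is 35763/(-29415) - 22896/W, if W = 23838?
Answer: -84778013/38955265 ≈ -2.1763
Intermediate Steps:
35763/(-29415) - 22896/W = 35763/(-29415) - 22896/23838 = 35763*(-1/29415) - 22896*1/23838 = -11921/9805 - 3816/3973 = -84778013/38955265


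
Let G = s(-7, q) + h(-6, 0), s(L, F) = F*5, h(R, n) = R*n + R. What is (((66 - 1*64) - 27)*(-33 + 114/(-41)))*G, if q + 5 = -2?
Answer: -36675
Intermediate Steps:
h(R, n) = R + R*n
q = -7 (q = -5 - 2 = -7)
s(L, F) = 5*F
G = -41 (G = 5*(-7) - 6*(1 + 0) = -35 - 6*1 = -35 - 6 = -41)
(((66 - 1*64) - 27)*(-33 + 114/(-41)))*G = (((66 - 1*64) - 27)*(-33 + 114/(-41)))*(-41) = (((66 - 64) - 27)*(-33 + 114*(-1/41)))*(-41) = ((2 - 27)*(-33 - 114/41))*(-41) = -25*(-1467/41)*(-41) = (36675/41)*(-41) = -36675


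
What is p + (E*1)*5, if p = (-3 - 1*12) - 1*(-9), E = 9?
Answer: 39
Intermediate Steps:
p = -6 (p = (-3 - 12) + 9 = -15 + 9 = -6)
p + (E*1)*5 = -6 + (9*1)*5 = -6 + 9*5 = -6 + 45 = 39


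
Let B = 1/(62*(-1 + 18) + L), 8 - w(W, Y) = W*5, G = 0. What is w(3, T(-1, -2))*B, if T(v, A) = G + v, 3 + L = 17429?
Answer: -1/2640 ≈ -0.00037879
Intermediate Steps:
L = 17426 (L = -3 + 17429 = 17426)
T(v, A) = v (T(v, A) = 0 + v = v)
w(W, Y) = 8 - 5*W (w(W, Y) = 8 - W*5 = 8 - 5*W)
B = 1/18480 (B = 1/(62*(-1 + 18) + 17426) = 1/(62*17 + 17426) = 1/(1054 + 17426) = 1/18480 ≈ 5.4113e-5)
w(3, T(-1, -2))*B = (8 - 5*3)*(1/18480) = (8 - 15)*(1/18480) = -7*1/18480 = -1/2640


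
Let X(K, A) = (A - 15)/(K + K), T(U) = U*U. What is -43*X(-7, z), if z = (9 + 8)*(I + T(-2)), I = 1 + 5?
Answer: 6665/14 ≈ 476.07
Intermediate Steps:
I = 6
T(U) = U**2
z = 170 (z = (9 + 8)*(6 + (-2)**2) = 17*(6 + 4) = 17*10 = 170)
X(K, A) = (-15 + A)/(2*K) (X(K, A) = (-15 + A)/((2*K)) = (-15 + A)*(1/(2*K)) = (-15 + A)/(2*K))
-43*X(-7, z) = -43*(-15 + 170)/(2*(-7)) = -43*(-1)*155/(2*7) = -43*(-155/14) = 6665/14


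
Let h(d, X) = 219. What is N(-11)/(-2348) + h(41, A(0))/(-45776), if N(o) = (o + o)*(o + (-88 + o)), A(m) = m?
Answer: -27823033/26870512 ≈ -1.0354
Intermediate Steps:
N(o) = 2*o*(-88 + 2*o) (N(o) = (2*o)*(-88 + 2*o) = 2*o*(-88 + 2*o))
N(-11)/(-2348) + h(41, A(0))/(-45776) = (4*(-11)*(-44 - 11))/(-2348) + 219/(-45776) = (4*(-11)*(-55))*(-1/2348) + 219*(-1/45776) = 2420*(-1/2348) - 219/45776 = -605/587 - 219/45776 = -27823033/26870512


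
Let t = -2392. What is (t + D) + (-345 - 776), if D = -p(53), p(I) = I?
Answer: -3566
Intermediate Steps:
D = -53 (D = -1*53 = -53)
(t + D) + (-345 - 776) = (-2392 - 53) + (-345 - 776) = -2445 - 1121 = -3566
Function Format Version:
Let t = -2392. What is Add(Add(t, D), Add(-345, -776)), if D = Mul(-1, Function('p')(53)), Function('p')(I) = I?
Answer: -3566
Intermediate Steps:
D = -53 (D = Mul(-1, 53) = -53)
Add(Add(t, D), Add(-345, -776)) = Add(Add(-2392, -53), Add(-345, -776)) = Add(-2445, -1121) = -3566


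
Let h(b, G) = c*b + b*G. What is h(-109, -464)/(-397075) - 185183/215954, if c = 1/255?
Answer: -21535651914409/21866233310250 ≈ -0.98488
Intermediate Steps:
c = 1/255 ≈ 0.0039216
h(b, G) = b/255 + G*b (h(b, G) = b/255 + b*G = b/255 + G*b)
h(-109, -464)/(-397075) - 185183/215954 = -109*(1/255 - 464)/(-397075) - 185183/215954 = -109*(-118319/255)*(-1/397075) - 185183*1/215954 = (12896771/255)*(-1/397075) - 185183/215954 = -12896771/101254125 - 185183/215954 = -21535651914409/21866233310250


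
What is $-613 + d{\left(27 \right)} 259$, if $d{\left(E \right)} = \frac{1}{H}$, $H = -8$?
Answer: $- \frac{5163}{8} \approx -645.38$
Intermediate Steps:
$d{\left(E \right)} = - \frac{1}{8}$ ($d{\left(E \right)} = \frac{1}{-8} = - \frac{1}{8}$)
$-613 + d{\left(27 \right)} 259 = -613 - \frac{259}{8} = - \frac{5163}{8}$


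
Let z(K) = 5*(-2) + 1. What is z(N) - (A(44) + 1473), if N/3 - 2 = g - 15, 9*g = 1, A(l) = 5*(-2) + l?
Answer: -1516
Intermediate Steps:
A(l) = -10 + l
g = ⅑ (g = (⅑)*1 = ⅑ ≈ 0.11111)
N = -116/3 (N = 6 + 3*(⅑ - 15) = 6 + 3*(-134/9) = 6 - 134/3 = -116/3 ≈ -38.667)
z(K) = -9 (z(K) = -10 + 1 = -9)
z(N) - (A(44) + 1473) = -9 - ((-10 + 44) + 1473) = -9 - (34 + 1473) = -9 - 1*1507 = -9 - 1507 = -1516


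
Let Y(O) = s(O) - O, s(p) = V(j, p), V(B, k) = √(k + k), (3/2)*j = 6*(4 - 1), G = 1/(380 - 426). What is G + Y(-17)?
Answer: 781/46 + I*√34 ≈ 16.978 + 5.831*I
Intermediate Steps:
G = -1/46 (G = 1/(-46) = -1/46 ≈ -0.021739)
j = 12 (j = 2*(6*(4 - 1))/3 = 2*(6*3)/3 = (⅔)*18 = 12)
V(B, k) = √2*√k (V(B, k) = √(2*k) = √2*√k)
s(p) = √2*√p
Y(O) = -O + √2*√O (Y(O) = √2*√O - O = -O + √2*√O)
G + Y(-17) = -1/46 + (-1*(-17) + √2*√(-17)) = -1/46 + (17 + √2*(I*√17)) = -1/46 + (17 + I*√34) = 781/46 + I*√34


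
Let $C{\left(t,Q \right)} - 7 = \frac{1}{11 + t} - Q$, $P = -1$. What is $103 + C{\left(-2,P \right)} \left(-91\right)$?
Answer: $- \frac{5716}{9} \approx -635.11$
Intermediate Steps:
$C{\left(t,Q \right)} = 7 + \frac{1}{11 + t} - Q$ ($C{\left(t,Q \right)} = 7 - \left(Q - \frac{1}{11 + t}\right) = 7 + \frac{1}{11 + t} - Q$)
$103 + C{\left(-2,P \right)} \left(-91\right) = 103 + \frac{78 - -11 + 7 \left(-2\right) - \left(-1\right) \left(-2\right)}{11 - 2} \left(-91\right) = 103 + \frac{78 + 11 - 14 - 2}{9} \left(-91\right) = 103 + \frac{1}{9} \cdot 73 \left(-91\right) = 103 + \frac{73}{9} \left(-91\right) = 103 - \frac{6643}{9} = - \frac{5716}{9}$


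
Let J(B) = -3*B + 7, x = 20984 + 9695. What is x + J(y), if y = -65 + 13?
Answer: 30842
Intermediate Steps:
y = -52
x = 30679
J(B) = 7 - 3*B
x + J(y) = 30679 + (7 - 3*(-52)) = 30679 + (7 + 156) = 30679 + 163 = 30842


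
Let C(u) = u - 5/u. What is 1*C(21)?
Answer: 436/21 ≈ 20.762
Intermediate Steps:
1*C(21) = 1*(21 - 5/21) = 1*(436/21) = 436/21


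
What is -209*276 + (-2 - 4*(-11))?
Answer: -57642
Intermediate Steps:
-209*276 + (-2 - 4*(-11)) = -57684 + (-2 + 44) = -57684 + 42 = -57642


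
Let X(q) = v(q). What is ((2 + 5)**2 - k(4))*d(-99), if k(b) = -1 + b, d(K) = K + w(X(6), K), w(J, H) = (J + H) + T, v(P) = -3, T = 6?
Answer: -8970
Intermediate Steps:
X(q) = -3
w(J, H) = 6 + H + J (w(J, H) = (J + H) + 6 = (H + J) + 6 = 6 + H + J)
d(K) = 3 + 2*K (d(K) = K + (6 + K - 3) = K + (3 + K) = 3 + 2*K)
((2 + 5)**2 - k(4))*d(-99) = ((2 + 5)**2 - (-1 + 4))*(3 + 2*(-99)) = (7**2 - 1*3)*(3 - 198) = (49 - 3)*(-195) = 46*(-195) = -8970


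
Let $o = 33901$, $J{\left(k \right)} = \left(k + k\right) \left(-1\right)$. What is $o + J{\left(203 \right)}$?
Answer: $33495$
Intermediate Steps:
$J{\left(k \right)} = - 2 k$ ($J{\left(k \right)} = 2 k \left(-1\right) = - 2 k$)
$o + J{\left(203 \right)} = 33901 - 406 = 33495$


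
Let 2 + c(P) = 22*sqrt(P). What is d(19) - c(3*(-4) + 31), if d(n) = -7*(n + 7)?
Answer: -180 - 22*sqrt(19) ≈ -275.90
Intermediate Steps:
c(P) = -2 + 22*sqrt(P)
d(n) = -49 - 7*n (d(n) = -7*(7 + n) = -49 - 7*n)
d(19) - c(3*(-4) + 31) = (-49 - 7*19) - (-2 + 22*sqrt(3*(-4) + 31)) = (-49 - 133) - (-2 + 22*sqrt(-12 + 31)) = -182 - (-2 + 22*sqrt(19)) = -182 + (2 - 22*sqrt(19)) = -180 - 22*sqrt(19)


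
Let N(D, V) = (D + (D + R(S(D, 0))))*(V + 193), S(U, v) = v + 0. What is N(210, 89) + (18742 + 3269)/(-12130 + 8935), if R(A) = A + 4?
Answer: 127332583/1065 ≈ 1.1956e+5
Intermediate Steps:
S(U, v) = v
R(A) = 4 + A
N(D, V) = (4 + 2*D)*(193 + V) (N(D, V) = (D + (D + (4 + 0)))*(V + 193) = (D + (D + 4))*(193 + V) = (D + (4 + D))*(193 + V) = (4 + 2*D)*(193 + V))
N(210, 89) + (18742 + 3269)/(-12130 + 8935) = (772 + 4*89 + 386*210 + 2*210*89) + (18742 + 3269)/(-12130 + 8935) = (772 + 356 + 81060 + 37380) + 22011/(-3195) = 119568 + 22011*(-1/3195) = 119568 - 7337/1065 = 127332583/1065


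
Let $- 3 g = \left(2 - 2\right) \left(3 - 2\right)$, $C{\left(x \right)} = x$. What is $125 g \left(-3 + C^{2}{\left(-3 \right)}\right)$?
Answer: $0$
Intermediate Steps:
$g = 0$ ($g = - \frac{\left(2 - 2\right) \left(3 - 2\right)}{3} = - \frac{0 \cdot 1}{3} = \left(- \frac{1}{3}\right) 0 = 0$)
$125 g \left(-3 + C^{2}{\left(-3 \right)}\right) = 125 \cdot 0 \left(-3 + \left(-3\right)^{2}\right) = 125 \cdot 0 \left(-3 + 9\right) = 125 \cdot 0 \cdot 6 = 125 \cdot 0 = 0$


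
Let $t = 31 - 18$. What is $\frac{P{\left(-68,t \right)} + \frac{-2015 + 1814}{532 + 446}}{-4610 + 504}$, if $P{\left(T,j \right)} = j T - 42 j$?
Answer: $\frac{466247}{1338556} \approx 0.34832$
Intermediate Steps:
$t = 13$
$P{\left(T,j \right)} = - 42 j + T j$ ($P{\left(T,j \right)} = T j - 42 j = - 42 j + T j$)
$\frac{P{\left(-68,t \right)} + \frac{-2015 + 1814}{532 + 446}}{-4610 + 504} = \frac{13 \left(-42 - 68\right) + \frac{-2015 + 1814}{532 + 446}}{-4610 + 504} = \frac{13 \left(-110\right) - \frac{201}{978}}{-4106} = \left(-1430 - \frac{67}{326}\right) \left(- \frac{1}{4106}\right) = \left(- \frac{466247}{326}\right) \left(- \frac{1}{4106}\right) = \frac{466247}{1338556}$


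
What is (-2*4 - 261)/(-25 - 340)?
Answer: 269/365 ≈ 0.73699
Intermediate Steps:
(-2*4 - 261)/(-25 - 340) = (-8 - 261)/(-365) = -269*(-1/365) = 269/365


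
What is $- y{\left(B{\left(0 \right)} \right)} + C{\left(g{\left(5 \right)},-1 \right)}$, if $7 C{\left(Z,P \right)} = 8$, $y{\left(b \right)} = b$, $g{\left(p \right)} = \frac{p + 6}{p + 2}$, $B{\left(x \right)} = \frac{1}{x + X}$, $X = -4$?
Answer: $\frac{39}{28} \approx 1.3929$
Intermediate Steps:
$B{\left(x \right)} = \frac{1}{-4 + x}$ ($B{\left(x \right)} = \frac{1}{x - 4} = \frac{1}{-4 + x}$)
$g{\left(p \right)} = \frac{6 + p}{2 + p}$
$C{\left(Z,P \right)} = \frac{8}{7}$ ($C{\left(Z,P \right)} = \frac{1}{7} \cdot 8 = \frac{8}{7}$)
$- y{\left(B{\left(0 \right)} \right)} + C{\left(g{\left(5 \right)},-1 \right)} = - \frac{1}{-4 + 0} + \frac{8}{7} = - \frac{1}{-4} + \frac{8}{7} = \left(-1\right) \left(- \frac{1}{4}\right) + \frac{8}{7} = \frac{1}{4} + \frac{8}{7} = \frac{39}{28}$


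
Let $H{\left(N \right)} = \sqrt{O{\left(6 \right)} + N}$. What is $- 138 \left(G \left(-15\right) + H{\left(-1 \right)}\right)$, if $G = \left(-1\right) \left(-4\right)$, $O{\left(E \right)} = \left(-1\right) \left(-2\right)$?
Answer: $8142$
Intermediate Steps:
$O{\left(E \right)} = 2$
$H{\left(N \right)} = \sqrt{2 + N}$
$G = 4$
$- 138 \left(G \left(-15\right) + H{\left(-1 \right)}\right) = - 138 \left(4 \left(-15\right) + \sqrt{2 - 1}\right) = - 138 \left(-60 + \sqrt{1}\right) = - 138 \left(-60 + 1\right) = \left(-138\right) \left(-59\right) = 8142$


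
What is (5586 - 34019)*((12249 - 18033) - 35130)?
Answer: 1163307762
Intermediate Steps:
(5586 - 34019)*((12249 - 18033) - 35130) = -28433*(-5784 - 35130) = -28433*(-40914) = 1163307762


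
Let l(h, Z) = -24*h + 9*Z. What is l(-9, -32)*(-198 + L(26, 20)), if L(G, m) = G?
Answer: 12384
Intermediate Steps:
l(-9, -32)*(-198 + L(26, 20)) = (-24*(-9) + 9*(-32))*(-198 + 26) = (216 - 288)*(-172) = -72*(-172) = 12384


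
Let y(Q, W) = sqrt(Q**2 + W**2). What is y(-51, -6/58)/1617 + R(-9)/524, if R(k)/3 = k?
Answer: -27/524 + 5*sqrt(9722)/15631 ≈ -0.019987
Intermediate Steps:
R(k) = 3*k
y(-51, -6/58)/1617 + R(-9)/524 = sqrt((-51)**2 + (-6/58)**2)/1617 + (3*(-9))/524 = sqrt(2601 + (-6*1/58)**2)*(1/1617) - 27*1/524 = sqrt(2601 + (-3/29)**2)*(1/1617) - 27/524 = sqrt(2601 + 9/841)*(1/1617) - 27/524 = sqrt(2187450/841)*(1/1617) - 27/524 = (15*sqrt(9722)/29)*(1/1617) - 27/524 = 5*sqrt(9722)/15631 - 27/524 = -27/524 + 5*sqrt(9722)/15631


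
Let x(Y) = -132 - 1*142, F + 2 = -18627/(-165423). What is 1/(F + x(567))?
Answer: -55141/15212707 ≈ -0.0036247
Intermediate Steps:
F = -104073/55141 (F = -2 - 18627/(-165423) = -2 - 18627*(-1/165423) = -2 + 6209/55141 = -104073/55141 ≈ -1.8874)
x(Y) = -274 (x(Y) = -132 - 142 = -274)
1/(F + x(567)) = 1/(-104073/55141 - 274) = 1/(-15212707/55141) = -55141/15212707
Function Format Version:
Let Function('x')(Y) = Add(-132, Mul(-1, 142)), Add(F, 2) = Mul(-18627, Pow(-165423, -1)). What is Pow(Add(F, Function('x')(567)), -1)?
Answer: Rational(-55141, 15212707) ≈ -0.0036247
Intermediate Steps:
F = Rational(-104073, 55141) (F = Add(-2, Mul(-18627, Pow(-165423, -1))) = Add(-2, Mul(-18627, Rational(-1, 165423))) = Add(-2, Rational(6209, 55141)) = Rational(-104073, 55141) ≈ -1.8874)
Function('x')(Y) = -274 (Function('x')(Y) = Add(-132, -142) = -274)
Pow(Add(F, Function('x')(567)), -1) = Pow(Add(Rational(-104073, 55141), -274), -1) = Pow(Rational(-15212707, 55141), -1) = Rational(-55141, 15212707)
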